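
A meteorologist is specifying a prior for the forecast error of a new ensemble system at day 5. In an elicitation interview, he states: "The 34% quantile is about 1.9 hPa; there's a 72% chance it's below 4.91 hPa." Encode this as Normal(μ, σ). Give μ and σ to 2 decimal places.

μ = 3.15, σ = 3.02

The p-quantile of Normal(μ,σ) is μ + z_p·σ, with z_{0.34} = -0.4125 and z_{0.72} = 0.5828.
Eliminate σ: μ = (z₂·x₁ − z₁·x₂)/(z₂ − z₁) = (0.5828·1.9 − (-0.4125)·4.91)/0.9953 = 3.15.
Then σ = (x₂ − x₁)/(z₂ − z₁) = (4.91 − 1.9)/0.9953 = 3.02.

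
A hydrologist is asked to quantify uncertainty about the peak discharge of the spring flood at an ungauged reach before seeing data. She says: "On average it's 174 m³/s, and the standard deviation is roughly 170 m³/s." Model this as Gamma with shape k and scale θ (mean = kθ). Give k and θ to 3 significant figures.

For Gamma(k, scale θ): mean = kθ, variance = kθ², so CV = 1/√k.
CV = SD/mean = 170/174 = 0.977, hence k = 1/CV² = 1.05.
Then θ = mean/k = 174/1.05 = 166.

k ≈ 1.05, θ ≈ 166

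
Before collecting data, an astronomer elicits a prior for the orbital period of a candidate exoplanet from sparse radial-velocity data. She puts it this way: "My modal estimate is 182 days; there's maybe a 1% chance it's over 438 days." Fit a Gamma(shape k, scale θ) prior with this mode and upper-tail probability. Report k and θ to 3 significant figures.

Gamma(k,θ) with k>1 has mode (k−1)θ, so θ = 182/(k−1).
Need P(X < 438) = 0.99 with θ tied to k this way. Start at k = 2, θ = 182: P(X<438) ≈ 0.693.
Too low — raise k to concentrate. Iterating converges to k ≈ 7.14.
Then θ = 182/(7.14−1) ≈ 29.7.

k ≈ 7.14, θ ≈ 29.7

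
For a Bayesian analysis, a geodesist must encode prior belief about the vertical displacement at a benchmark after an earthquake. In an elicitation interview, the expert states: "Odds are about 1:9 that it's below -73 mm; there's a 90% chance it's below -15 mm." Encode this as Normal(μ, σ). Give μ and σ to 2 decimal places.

For Normal(μ,σ), the p-quantile is μ + z_p·σ. Here z_{0.1} = -1.282, z_{0.9} = 1.282.
So -73 = μ − 1.282σ and -15 = μ + 1.282σ.
Subtracting: σ = (-15 − -73)/(1.282 − (-1.282)) = 22.63.
Then μ = -73 − (-1.282)·22.63 = -44.00.

μ = -44.00, σ = 22.63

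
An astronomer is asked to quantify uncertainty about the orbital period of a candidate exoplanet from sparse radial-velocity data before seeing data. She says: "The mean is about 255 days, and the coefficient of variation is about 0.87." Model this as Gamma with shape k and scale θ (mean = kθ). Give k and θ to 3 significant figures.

For Gamma(k, scale θ): mean = kθ, variance = kθ², so CV = 1/√k.
CV = 0.87, hence k = 1/CV² = 1.32.
Then θ = mean/k = 255/1.32 = 193.

k ≈ 1.32, θ ≈ 193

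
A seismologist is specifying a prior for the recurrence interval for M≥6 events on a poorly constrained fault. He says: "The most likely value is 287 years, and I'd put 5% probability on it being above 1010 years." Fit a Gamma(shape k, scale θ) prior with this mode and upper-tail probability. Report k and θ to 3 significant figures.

k ≈ 2.63, θ ≈ 176

Gamma(k,θ) with k>1 has mode (k−1)θ, so θ = 287/(k−1).
Need P(X < 1010) = 0.95 with θ tied to k this way. Start at k = 2, θ = 287: P(X<1010) ≈ 0.866.
Too low — raise k to concentrate. Iterating converges to k ≈ 2.63.
Then θ = 287/(2.63−1) ≈ 176.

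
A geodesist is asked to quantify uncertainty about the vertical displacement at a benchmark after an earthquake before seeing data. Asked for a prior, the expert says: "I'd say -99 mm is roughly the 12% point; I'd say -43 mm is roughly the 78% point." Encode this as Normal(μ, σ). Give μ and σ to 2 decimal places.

μ = -65.21, σ = 28.76

The p-quantile of Normal(μ,σ) is μ + z_p·σ, with z_{0.12} = -1.175 and z_{0.78} = 0.7722.
Eliminate σ: μ = (z₂·x₁ − z₁·x₂)/(z₂ − z₁) = (0.7722·-99 − (-1.175)·-43)/1.947 = -65.21.
Then σ = (x₂ − x₁)/(z₂ − z₁) = (-43 − -99)/1.947 = 28.76.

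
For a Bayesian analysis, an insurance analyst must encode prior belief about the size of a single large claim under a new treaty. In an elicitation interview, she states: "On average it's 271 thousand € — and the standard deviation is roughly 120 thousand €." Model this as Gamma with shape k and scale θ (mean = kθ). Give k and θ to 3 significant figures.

k ≈ 5.1, θ ≈ 53.1

For Gamma(k, scale θ): mean = kθ, variance = kθ², so CV = 1/√k.
CV = SD/mean = 120/271 = 0.4428, hence k = 1/CV² = 5.1.
Then θ = mean/k = 271/5.1 = 53.1.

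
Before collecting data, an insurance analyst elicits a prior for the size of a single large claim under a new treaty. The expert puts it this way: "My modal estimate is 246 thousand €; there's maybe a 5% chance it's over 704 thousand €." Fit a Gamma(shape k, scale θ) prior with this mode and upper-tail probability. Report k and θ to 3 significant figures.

k ≈ 3.41, θ ≈ 102

Gamma(k,θ) with k>1 has mode (k−1)θ, so θ = 246/(k−1).
Need P(X < 704) = 0.95 with θ tied to k this way. Start at k = 2, θ = 246: P(X<704) ≈ 0.779.
Too low — raise k to concentrate. Iterating converges to k ≈ 3.41.
Then θ = 246/(3.41−1) ≈ 102.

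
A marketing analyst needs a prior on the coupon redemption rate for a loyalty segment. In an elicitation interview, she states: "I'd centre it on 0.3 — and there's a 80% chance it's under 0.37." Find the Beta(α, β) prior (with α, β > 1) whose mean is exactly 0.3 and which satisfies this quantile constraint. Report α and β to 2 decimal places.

With mean 0.3 fixed, write α = 0.3s, β = 0.7s where s = α+β.
Need P(θ < 0.37) = 0.8 under Beta(0.3s, 0.7s). Normal approximation: (q−m)/√(m(1−m)/s) ≈ z_{0.8} = 0.842, so s ≈ 0.3·0.7·(0.842)²/(0.37−0.3)² = 30.4.
At s = 30.4: P(θ<0.37) ≈ 0.804. Adjusting to match 0.8 gives s ≈ 29.15.
So α = 0.3·29.15 ≈ 8.75, β = 0.7·29.15 ≈ 20.41.

α ≈ 8.75, β ≈ 20.41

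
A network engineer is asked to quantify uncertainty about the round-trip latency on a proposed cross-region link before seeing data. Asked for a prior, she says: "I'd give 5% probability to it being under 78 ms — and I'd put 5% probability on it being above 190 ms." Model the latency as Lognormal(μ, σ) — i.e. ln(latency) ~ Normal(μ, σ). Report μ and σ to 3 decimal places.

μ ≈ 4.802, σ ≈ 0.271

If T ~ Lognormal(μ,σ) then ln T ~ Normal(μ,σ), so the p-quantile of ln T is μ + z_p·σ.
ln(78) = 4.357 and ln(190) = 5.247; z_{0.05} = -1.645, z_{0.95} = 1.645.
σ = (5.247 − 4.357)/(1.645 − (-1.645)) = 0.271.
μ = 4.357 − (-1.645)·0.271 = 4.802.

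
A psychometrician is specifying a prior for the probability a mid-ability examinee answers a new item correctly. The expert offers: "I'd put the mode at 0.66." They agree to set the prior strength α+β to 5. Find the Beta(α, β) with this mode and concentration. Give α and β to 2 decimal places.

α = 2.98, β = 2.02

For α,β > 1 the Beta mode is (α−1)/(α+β−2). With α+β = 5, the mode is (α−1)/3.
Set (α−1)/3 = 0.66 → α = 1 + 0.66·3 = 2.98.
β = 5 − α = 2.02.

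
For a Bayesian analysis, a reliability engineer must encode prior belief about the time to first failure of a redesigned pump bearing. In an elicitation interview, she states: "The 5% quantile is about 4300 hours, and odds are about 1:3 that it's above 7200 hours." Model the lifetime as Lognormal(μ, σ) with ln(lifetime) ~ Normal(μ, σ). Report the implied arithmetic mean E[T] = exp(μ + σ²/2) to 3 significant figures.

E[T] ≈ 6350 hours

If T ~ Lognormal(μ,σ) then ln T ~ Normal(μ,σ), so the p-quantile of ln T is μ + z_p·σ.
ln(4300) = 8.366 and ln(7200) = 8.882; z_{0.05} = -1.645, z_{0.75} = 0.6745.
σ = (8.882 − 8.366)/(0.6745 − (-1.645)) = 0.222.
μ = 8.366 − (-1.645)·0.222 = 8.732.
E[T] = exp(μ + σ²/2) = exp(8.732 + 0.0247) = 6350 hours.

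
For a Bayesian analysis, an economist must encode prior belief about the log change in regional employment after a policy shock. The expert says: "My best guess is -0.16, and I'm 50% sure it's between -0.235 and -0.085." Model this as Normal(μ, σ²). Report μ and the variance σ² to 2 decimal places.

A symmetric 50% interval runs μ ± z·σ with z = 0.6745.
Half-width = 0.075, so σ = 0.075/0.6745 = 0.111 and σ² = 0.01.
μ is the stated best guess, -0.16.

μ = -0.16, σ² = 0.01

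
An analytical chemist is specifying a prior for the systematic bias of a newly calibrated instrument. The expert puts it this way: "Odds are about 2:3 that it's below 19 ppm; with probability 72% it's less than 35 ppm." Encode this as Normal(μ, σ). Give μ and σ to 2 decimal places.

For Normal(μ,σ), the p-quantile is μ + z_p·σ. Here z_{0.4} = -0.2533, z_{0.72} = 0.5828.
So 19 = μ − 0.2533σ and 35 = μ + 0.5828σ.
Subtracting: σ = (35 − 19)/(0.5828 − (-0.2533)) = 19.13.
Then μ = 19 − (-0.2533)·19.13 = 23.85.

μ = 23.85, σ = 19.13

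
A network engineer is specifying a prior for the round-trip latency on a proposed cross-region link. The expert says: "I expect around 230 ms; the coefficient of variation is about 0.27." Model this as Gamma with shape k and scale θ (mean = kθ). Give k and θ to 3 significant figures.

For Gamma(k, scale θ): mean = kθ, variance = kθ², so CV = 1/√k.
CV = 0.27, hence k = 1/CV² = 13.7.
Then θ = mean/k = 230/13.7 = 16.8.

k ≈ 13.7, θ ≈ 16.8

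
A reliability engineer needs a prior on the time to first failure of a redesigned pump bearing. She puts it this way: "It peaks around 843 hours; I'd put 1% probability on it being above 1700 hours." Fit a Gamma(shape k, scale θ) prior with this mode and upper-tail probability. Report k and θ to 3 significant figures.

k ≈ 11, θ ≈ 84.6

Gamma(k,θ) with k>1 has mode (k−1)θ, so θ = 843/(k−1).
Need P(X < 1700) = 0.99 with θ tied to k this way. Start at k = 2, θ = 843: P(X<1700) ≈ 0.598.
Too low — raise k to concentrate. Iterating converges to k ≈ 11.
Then θ = 843/(11−1) ≈ 84.6.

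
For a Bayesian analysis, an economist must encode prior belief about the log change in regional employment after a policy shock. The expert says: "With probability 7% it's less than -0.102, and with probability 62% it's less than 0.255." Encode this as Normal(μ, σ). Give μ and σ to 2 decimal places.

μ = 0.19, σ = 0.20

The p-quantile of Normal(μ,σ) is μ + z_p·σ, with z_{0.07} = -1.476 and z_{0.62} = 0.3055.
Eliminate σ: μ = (z₂·x₁ − z₁·x₂)/(z₂ − z₁) = (0.3055·-0.102 − (-1.476)·0.255)/1.781 = 0.19.
Then σ = (x₂ − x₁)/(z₂ − z₁) = (0.255 − -0.102)/1.781 = 0.20.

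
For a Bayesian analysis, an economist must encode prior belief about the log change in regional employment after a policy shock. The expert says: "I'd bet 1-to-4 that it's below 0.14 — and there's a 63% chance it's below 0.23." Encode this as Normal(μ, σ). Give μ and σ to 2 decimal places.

μ = 0.20, σ = 0.08

For Normal(μ,σ), the p-quantile is μ + z_p·σ. Here z_{0.2} = -0.8416, z_{0.63} = 0.3319.
So 0.14 = μ − 0.8416σ and 0.23 = μ + 0.3319σ.
Subtracting: σ = (0.23 − 0.14)/(0.3319 − (-0.8416)) = 0.08.
Then μ = 0.14 − (-0.8416)·0.08 = 0.20.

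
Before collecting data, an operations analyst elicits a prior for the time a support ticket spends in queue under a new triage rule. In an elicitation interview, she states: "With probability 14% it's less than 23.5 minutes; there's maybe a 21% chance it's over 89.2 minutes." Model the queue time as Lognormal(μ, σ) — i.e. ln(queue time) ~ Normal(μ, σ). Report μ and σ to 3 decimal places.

μ ≈ 3.921, σ ≈ 0.707

If T ~ Lognormal(μ,σ) then ln T ~ Normal(μ,σ), so the p-quantile of ln T is μ + z_p·σ.
ln(23.5) = 3.157 and ln(89.2) = 4.491; z_{0.14} = -1.08, z_{0.79} = 0.8064.
σ = (4.491 − 3.157)/(0.8064 − (-1.08)) = 0.707.
μ = 3.157 − (-1.08)·0.707 = 3.921.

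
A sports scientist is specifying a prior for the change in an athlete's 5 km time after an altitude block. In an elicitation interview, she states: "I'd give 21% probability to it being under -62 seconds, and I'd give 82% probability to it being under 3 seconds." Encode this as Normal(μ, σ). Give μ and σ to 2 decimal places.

μ = -31.56, σ = 37.75

For Normal(μ,σ), the p-quantile is μ + z_p·σ. Here z_{0.21} = -0.8064, z_{0.82} = 0.9154.
So -62 = μ − 0.8064σ and 3 = μ + 0.9154σ.
Subtracting: σ = (3 − -62)/(0.9154 − (-0.8064)) = 37.75.
Then μ = -62 − (-0.8064)·37.75 = -31.56.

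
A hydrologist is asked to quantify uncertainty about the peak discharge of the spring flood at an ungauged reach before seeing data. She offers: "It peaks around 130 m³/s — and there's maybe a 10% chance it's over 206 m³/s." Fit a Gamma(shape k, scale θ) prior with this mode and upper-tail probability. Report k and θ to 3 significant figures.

Gamma(k,θ) with k>1 has mode (k−1)θ, so θ = 130/(k−1).
Need P(X < 206) = 0.9 with θ tied to k this way. Start at k = 2, θ = 130: P(X<206) ≈ 0.470.
Too low — raise k to concentrate. Iterating converges to k ≈ 9.85.
Then θ = 130/(9.85−1) ≈ 14.7.

k ≈ 9.85, θ ≈ 14.7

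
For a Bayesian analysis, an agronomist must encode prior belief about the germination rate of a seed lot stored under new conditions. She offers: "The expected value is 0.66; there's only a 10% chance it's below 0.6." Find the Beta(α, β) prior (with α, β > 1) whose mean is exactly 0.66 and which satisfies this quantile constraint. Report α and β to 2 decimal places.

With mean 0.66 fixed, write α = 0.66s, β = 0.34s where s = α+β.
Need P(θ < 0.6) = 0.1 under Beta(0.66s, 0.34s). Normal approximation: (q−m)/√(m(1−m)/s) ≈ z_{0.1} = -1.28, so s ≈ 0.66·0.34·(-1.28)²/(0.6−0.66)² = 102.4.
At s = 102.4: P(θ<0.6) ≈ 0.102. Adjusting to match 0.1 gives s ≈ 104.23.
So α = 0.66·104.23 ≈ 68.79, β = 0.34·104.23 ≈ 35.44.

α ≈ 68.79, β ≈ 35.44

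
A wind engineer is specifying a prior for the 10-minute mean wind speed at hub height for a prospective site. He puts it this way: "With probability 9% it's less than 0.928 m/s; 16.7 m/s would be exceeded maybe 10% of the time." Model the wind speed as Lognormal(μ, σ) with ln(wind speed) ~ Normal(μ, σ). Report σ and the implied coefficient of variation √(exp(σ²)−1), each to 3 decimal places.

If T ~ Lognormal(μ,σ) then ln T ~ Normal(μ,σ), so the p-quantile of ln T is μ + z_p·σ.
ln(0.928) = -0.07472 and ln(16.7) = 2.815; z_{0.09} = -1.341, z_{0.9} = 1.282.
σ = (2.815 − -0.07472)/(1.282 − (-1.341)) = 1.102.
μ = -0.07472 − (-1.341)·1.102 = 1.403.
CV = √(exp(σ²)−1) = √(exp(1.2147)−1) = 1.539.

σ ≈ 1.102, CV ≈ 1.539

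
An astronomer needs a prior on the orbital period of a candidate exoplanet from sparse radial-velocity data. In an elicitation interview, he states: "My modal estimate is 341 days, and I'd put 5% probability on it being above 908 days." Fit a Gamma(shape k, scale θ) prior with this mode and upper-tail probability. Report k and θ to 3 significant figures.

Gamma(k,θ) with k>1 has mode (k−1)θ, so θ = 341/(k−1).
Need P(X < 908) = 0.95 with θ tied to k this way. Start at k = 2, θ = 341: P(X<908) ≈ 0.745.
Too low — raise k to concentrate. Iterating converges to k ≈ 3.81.
Then θ = 341/(3.81−1) ≈ 121.

k ≈ 3.81, θ ≈ 121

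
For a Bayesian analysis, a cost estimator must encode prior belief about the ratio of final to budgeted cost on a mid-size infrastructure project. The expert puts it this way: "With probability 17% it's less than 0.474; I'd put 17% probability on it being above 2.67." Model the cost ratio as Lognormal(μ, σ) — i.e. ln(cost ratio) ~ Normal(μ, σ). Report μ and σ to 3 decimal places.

μ ≈ 0.118, σ ≈ 0.906

If T ~ Lognormal(μ,σ) then ln T ~ Normal(μ,σ), so the p-quantile of ln T is μ + z_p·σ.
ln(0.474) = -0.7465 and ln(2.67) = 0.9821; z_{0.17} = -0.9542, z_{0.83} = 0.9542.
σ = (0.9821 − -0.7465)/(0.9542 − (-0.9542)) = 0.906.
μ = -0.7465 − (-0.9542)·0.906 = 0.118.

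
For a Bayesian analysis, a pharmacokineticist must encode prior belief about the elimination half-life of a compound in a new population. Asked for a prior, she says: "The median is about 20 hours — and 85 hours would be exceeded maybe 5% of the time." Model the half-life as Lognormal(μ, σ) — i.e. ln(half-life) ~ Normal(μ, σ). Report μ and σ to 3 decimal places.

If T ~ Lognormal(μ,σ) then ln T ~ Normal(μ,σ), so the p-quantile of ln T is μ + z_p·σ.
ln(20) = 2.996 and ln(85) = 4.443; z_{0.5} = 0, z_{0.95} = 1.645.
σ = (4.443 − 2.996)/(1.645 − (0)) = 0.880.
μ = 2.996 − (0)·0.880 = 2.996.

μ ≈ 2.996, σ ≈ 0.880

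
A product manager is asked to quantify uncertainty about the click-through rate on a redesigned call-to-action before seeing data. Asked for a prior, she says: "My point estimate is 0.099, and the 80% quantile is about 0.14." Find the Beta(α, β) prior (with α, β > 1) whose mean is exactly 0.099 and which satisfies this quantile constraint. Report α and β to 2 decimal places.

With mean 0.099 fixed, write α = 0.099s, β = 0.901s where s = α+β.
Need P(θ < 0.14) = 0.8 under Beta(0.099s, 0.901s). Normal approximation: (q−m)/√(m(1−m)/s) ≈ z_{0.8} = 0.842, so s ≈ 0.099·0.901·(0.842)²/(0.14−0.099)² = 37.6.
At s = 37.6: P(θ<0.14) ≈ 0.815. Adjusting to match 0.8 gives s ≈ 31.04.
So α = 0.099·31.04 ≈ 3.07, β = 0.901·31.04 ≈ 27.96.

α ≈ 3.07, β ≈ 27.96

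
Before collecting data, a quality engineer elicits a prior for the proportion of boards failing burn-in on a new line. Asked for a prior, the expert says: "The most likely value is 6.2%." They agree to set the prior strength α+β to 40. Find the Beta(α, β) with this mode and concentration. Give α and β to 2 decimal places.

For α,β > 1 the Beta mode is (α−1)/(α+β−2). With α+β = 40, the mode is (α−1)/38.
Set (α−1)/38 = 0.062 → α = 1 + 0.062·38 = 3.36.
β = 40 − α = 36.64.

α = 3.36, β = 36.64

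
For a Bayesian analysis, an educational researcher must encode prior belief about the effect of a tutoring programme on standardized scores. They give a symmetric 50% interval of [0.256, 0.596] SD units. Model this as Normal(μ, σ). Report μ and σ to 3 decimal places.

A symmetric 50% interval runs μ ± z·σ with z = 0.6745.
Half-width = 0.17, so σ = 0.17/0.6745 = 0.252.
μ is the interval midpoint, 0.426.

μ = 0.426, σ = 0.252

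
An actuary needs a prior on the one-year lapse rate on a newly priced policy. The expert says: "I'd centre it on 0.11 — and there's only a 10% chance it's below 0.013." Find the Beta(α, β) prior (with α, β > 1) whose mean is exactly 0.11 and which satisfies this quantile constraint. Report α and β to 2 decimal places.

α ≈ 1.00, β ≈ 8.11

With mean 0.11 fixed, write α = 0.11s, β = 0.89s where s = α+β.
Need P(θ < 0.013) = 0.1 under Beta(0.11s, 0.89s). Normal approximation: (q−m)/√(m(1−m)/s) ≈ z_{0.1} = -1.28, so s ≈ 0.11·0.89·(-1.28)²/(0.013−0.11)² = 17.1.
At s = 17.1: P(θ<0.013) ≈ 0.025. Adjusting to match 0.1 gives s ≈ 9.12.
So α = 0.11·9.12 ≈ 1.00, β = 0.89·9.12 ≈ 8.11.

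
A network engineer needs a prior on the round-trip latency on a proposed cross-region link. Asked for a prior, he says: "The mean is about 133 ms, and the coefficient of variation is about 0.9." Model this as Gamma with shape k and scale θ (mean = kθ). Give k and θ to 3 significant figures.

For Gamma(k, scale θ): mean = kθ, variance = kθ², so CV = 1/√k.
CV = 0.9, hence k = 1/CV² = 1.23.
Then θ = mean/k = 133/1.23 = 108.

k ≈ 1.23, θ ≈ 108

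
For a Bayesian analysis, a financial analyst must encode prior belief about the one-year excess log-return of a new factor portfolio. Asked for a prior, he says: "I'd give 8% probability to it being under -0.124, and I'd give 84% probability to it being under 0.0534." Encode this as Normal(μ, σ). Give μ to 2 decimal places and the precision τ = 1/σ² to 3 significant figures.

The p-quantile of Normal(μ,σ) is μ + z_p·σ, with z_{0.08} = -1.405 and z_{0.84} = 0.9945.
Eliminate σ: μ = (z₂·x₁ − z₁·x₂)/(z₂ − z₁) = (0.9945·-0.124 − (-1.405)·0.0534)/2.4 = -0.02.
Then σ = (x₂ − x₁)/(z₂ − z₁) = (0.0534 − -0.124)/2.4 = 0.07.
Precision τ = 1/σ² = 1/0.07393² = 183.

μ = -0.02, τ = 183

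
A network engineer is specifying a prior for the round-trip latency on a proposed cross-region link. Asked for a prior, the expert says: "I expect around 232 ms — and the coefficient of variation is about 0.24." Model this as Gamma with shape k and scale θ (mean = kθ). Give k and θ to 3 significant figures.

For Gamma(k, scale θ): mean = kθ, variance = kθ², so CV = 1/√k.
CV = 0.24, hence k = 1/CV² = 17.4.
Then θ = mean/k = 232/17.4 = 13.4.

k ≈ 17.4, θ ≈ 13.4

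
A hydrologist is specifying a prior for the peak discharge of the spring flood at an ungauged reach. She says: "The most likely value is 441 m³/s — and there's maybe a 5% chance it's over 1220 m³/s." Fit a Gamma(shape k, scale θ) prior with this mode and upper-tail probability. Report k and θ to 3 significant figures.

Gamma(k,θ) with k>1 has mode (k−1)θ, so θ = 441/(k−1).
Need P(X < 1220) = 0.95 with θ tied to k this way. Start at k = 2, θ = 441: P(X<1220) ≈ 0.763.
Too low — raise k to concentrate. Iterating converges to k ≈ 3.59.
Then θ = 441/(3.59−1) ≈ 170.

k ≈ 3.59, θ ≈ 170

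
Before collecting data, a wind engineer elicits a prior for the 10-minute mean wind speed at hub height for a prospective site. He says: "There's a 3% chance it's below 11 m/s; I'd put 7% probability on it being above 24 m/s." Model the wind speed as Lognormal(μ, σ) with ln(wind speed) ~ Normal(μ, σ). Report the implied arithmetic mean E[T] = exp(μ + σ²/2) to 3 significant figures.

If T ~ Lognormal(μ,σ) then ln T ~ Normal(μ,σ), so the p-quantile of ln T is μ + z_p·σ.
ln(11) = 2.398 and ln(24) = 3.178; z_{0.03} = -1.881, z_{0.93} = 1.476.
σ = (3.178 − 2.398)/(1.476 − (-1.881)) = 0.232.
μ = 2.398 − (-1.881)·0.232 = 2.835.
E[T] = exp(μ + σ²/2) = exp(2.835 + 0.0270) = 17.5 m/s.

E[T] ≈ 17.5 m/s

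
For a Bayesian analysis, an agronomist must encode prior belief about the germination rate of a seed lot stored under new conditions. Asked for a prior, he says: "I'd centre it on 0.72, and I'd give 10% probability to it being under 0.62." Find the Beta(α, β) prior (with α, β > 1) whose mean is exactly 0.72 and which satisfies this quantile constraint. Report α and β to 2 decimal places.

α ≈ 24.81, β ≈ 9.65

With mean 0.72 fixed, write α = 0.72s, β = 0.28s where s = α+β.
Need P(θ < 0.62) = 0.1 under Beta(0.72s, 0.28s). Normal approximation: (q−m)/√(m(1−m)/s) ≈ z_{0.1} = -1.28, so s ≈ 0.72·0.28·(-1.28)²/(0.62−0.72)² = 33.1.
At s = 33.1: P(θ<0.62) ≈ 0.104. Adjusting to match 0.1 gives s ≈ 34.45.
So α = 0.72·34.45 ≈ 24.81, β = 0.28·34.45 ≈ 9.65.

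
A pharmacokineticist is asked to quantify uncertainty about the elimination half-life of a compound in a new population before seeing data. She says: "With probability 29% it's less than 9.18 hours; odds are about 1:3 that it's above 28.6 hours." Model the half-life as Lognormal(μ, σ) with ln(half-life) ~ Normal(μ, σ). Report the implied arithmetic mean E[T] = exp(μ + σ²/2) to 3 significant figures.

If T ~ Lognormal(μ,σ) then ln T ~ Normal(μ,σ), so the p-quantile of ln T is μ + z_p·σ.
ln(9.18) = 2.217 and ln(28.6) = 3.353; z_{0.29} = -0.5534, z_{0.75} = 0.6745.
σ = (3.353 − 2.217)/(0.6745 − (-0.5534)) = 0.925.
μ = 2.217 − (-0.5534)·0.925 = 2.729.
E[T] = exp(μ + σ²/2) = exp(2.729 + 0.4283) = 23.5 hours.

E[T] ≈ 23.5 hours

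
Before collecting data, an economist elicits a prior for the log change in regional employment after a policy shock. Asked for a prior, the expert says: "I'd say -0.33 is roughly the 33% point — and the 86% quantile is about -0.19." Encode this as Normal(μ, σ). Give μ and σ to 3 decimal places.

μ = -0.289, σ = 0.092

For Normal(μ,σ), the p-quantile is μ + z_p·σ. Here z_{0.33} = -0.4399, z_{0.86} = 1.08.
So -0.33 = μ − 0.4399σ and -0.19 = μ + 1.08σ.
Subtracting: σ = (-0.19 − -0.33)/(1.08 − (-0.4399)) = 0.092.
Then μ = -0.33 − (-0.4399)·0.092 = -0.289.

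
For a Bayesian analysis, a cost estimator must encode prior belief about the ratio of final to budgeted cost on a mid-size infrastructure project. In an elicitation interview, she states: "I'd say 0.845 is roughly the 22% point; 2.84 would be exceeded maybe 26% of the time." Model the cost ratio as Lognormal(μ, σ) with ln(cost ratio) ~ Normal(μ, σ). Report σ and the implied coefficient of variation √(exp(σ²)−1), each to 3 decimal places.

If T ~ Lognormal(μ,σ) then ln T ~ Normal(μ,σ), so the p-quantile of ln T is μ + z_p·σ.
ln(0.845) = -0.1684 and ln(2.84) = 1.044; z_{0.22} = -0.7722, z_{0.74} = 0.6433.
σ = (1.044 − -0.1684)/(0.6433 − (-0.7722)) = 0.856.
μ = -0.1684 − (-0.7722)·0.856 = 0.493.
CV = √(exp(σ²)−1) = √(exp(0.7334)−1) = 1.040.

σ ≈ 0.856, CV ≈ 1.040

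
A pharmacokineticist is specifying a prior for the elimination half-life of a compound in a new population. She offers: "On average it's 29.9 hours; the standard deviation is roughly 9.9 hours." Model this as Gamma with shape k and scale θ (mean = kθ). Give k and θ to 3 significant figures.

k ≈ 9.12, θ ≈ 3.28

For Gamma(k, scale θ): mean = kθ, variance = kθ², so CV = 1/√k.
CV = SD/mean = 9.9/29.9 = 0.3311, hence k = 1/CV² = 9.12.
Then θ = mean/k = 29.9/9.12 = 3.28.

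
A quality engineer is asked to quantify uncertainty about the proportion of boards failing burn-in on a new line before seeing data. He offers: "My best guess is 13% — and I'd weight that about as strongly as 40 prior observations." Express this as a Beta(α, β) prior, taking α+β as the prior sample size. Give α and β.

α = 5.2, β = 34.8

Under the effective-sample-size interpretation, Beta(α, β) has prior mean α/(α+β) and prior sample size α+β.
So α+β = 40 and α/(α+β) = 0.13, giving α = 0.13·40 = 5.2 and β = 40 − 5.2 = 34.8.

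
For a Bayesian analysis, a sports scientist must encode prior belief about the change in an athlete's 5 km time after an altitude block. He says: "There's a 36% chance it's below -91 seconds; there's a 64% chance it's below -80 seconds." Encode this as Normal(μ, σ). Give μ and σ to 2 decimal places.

The p-quantile of Normal(μ,σ) is μ + z_p·σ, with z_{0.36} = -0.3585 and z_{0.64} = 0.3585.
Eliminate σ: μ = (z₂·x₁ − z₁·x₂)/(z₂ − z₁) = (0.3585·-91 − (-0.3585)·-80)/0.7169 = -85.50.
Then σ = (x₂ − x₁)/(z₂ − z₁) = (-80 − -91)/0.7169 = 15.34.

μ = -85.50, σ = 15.34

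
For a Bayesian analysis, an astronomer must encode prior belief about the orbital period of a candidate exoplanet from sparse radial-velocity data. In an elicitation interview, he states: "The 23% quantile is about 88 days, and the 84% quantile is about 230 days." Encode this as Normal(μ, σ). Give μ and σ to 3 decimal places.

The p-quantile of Normal(μ,σ) is μ + z_p·σ, with z_{0.23} = -0.7388 and z_{0.84} = 0.9945.
Eliminate σ: μ = (z₂·x₁ − z₁·x₂)/(z₂ − z₁) = (0.9945·88 − (-0.7388)·230)/1.733 = 148.530.
Then σ = (x₂ − x₁)/(z₂ − z₁) = (230 − 88)/1.733 = 81.924.

μ = 148.530, σ = 81.924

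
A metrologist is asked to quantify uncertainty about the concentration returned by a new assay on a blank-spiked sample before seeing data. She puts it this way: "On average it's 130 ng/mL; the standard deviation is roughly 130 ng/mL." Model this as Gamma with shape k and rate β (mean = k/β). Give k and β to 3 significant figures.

For Gamma(k, rate β): mean = k/β, variance = k/β², so CV = 1/√k.
CV = SD/mean = 130/130 = 1, hence k = 1/CV² = 1.
Then β = k/mean = 1/130 = 0.00769.

k ≈ 1, β ≈ 0.00769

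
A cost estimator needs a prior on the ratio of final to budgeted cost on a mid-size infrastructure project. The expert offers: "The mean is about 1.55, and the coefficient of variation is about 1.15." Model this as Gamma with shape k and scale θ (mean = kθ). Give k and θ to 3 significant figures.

For Gamma(k, scale θ): mean = kθ, variance = kθ², so CV = 1/√k.
CV = 1.15, hence k = 1/CV² = 0.756.
Then θ = mean/k = 1.55/0.756 = 2.05.

k ≈ 0.756, θ ≈ 2.05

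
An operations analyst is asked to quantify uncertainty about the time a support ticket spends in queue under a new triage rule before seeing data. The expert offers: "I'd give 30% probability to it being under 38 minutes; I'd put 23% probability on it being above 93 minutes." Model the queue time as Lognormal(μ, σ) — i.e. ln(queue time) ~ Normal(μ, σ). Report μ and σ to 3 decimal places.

μ ≈ 4.009, σ ≈ 0.709

If T ~ Lognormal(μ,σ) then ln T ~ Normal(μ,σ), so the p-quantile of ln T is μ + z_p·σ.
ln(38) = 3.638 and ln(93) = 4.533; z_{0.3} = -0.5244, z_{0.77} = 0.7388.
σ = (4.533 − 3.638)/(0.7388 − (-0.5244)) = 0.709.
μ = 3.638 − (-0.5244)·0.709 = 4.009.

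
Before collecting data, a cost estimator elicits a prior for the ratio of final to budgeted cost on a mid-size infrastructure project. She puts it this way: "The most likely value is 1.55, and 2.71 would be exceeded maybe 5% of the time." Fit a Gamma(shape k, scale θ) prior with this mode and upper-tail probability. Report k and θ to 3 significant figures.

Gamma(k,θ) with k>1 has mode (k−1)θ, so θ = 1.55/(k−1).
Need P(X < 2.71) = 0.95 with θ tied to k this way. Start at k = 2, θ = 1.55: P(X<2.71) ≈ 0.522.
Too low — raise k to concentrate. Iterating converges to k ≈ 9.94.
Then θ = 1.55/(9.94−1) ≈ 0.173.

k ≈ 9.94, θ ≈ 0.173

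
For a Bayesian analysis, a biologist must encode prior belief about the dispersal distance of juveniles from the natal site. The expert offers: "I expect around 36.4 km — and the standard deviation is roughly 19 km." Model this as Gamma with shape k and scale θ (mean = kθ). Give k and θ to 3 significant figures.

k ≈ 3.67, θ ≈ 9.92

For Gamma(k, scale θ): mean = kθ, variance = kθ², so CV = 1/√k.
CV = SD/mean = 19/36.4 = 0.522, hence k = 1/CV² = 3.67.
Then θ = mean/k = 36.4/3.67 = 9.92.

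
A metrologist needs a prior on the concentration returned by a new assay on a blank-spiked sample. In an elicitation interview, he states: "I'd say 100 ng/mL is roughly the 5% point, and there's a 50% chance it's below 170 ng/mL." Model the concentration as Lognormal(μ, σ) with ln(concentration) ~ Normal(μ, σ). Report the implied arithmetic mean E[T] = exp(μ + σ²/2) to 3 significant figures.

If T ~ Lognormal(μ,σ) then ln T ~ Normal(μ,σ), so the p-quantile of ln T is μ + z_p·σ.
ln(100) = 4.605 and ln(170) = 5.136; z_{0.05} = -1.645, z_{0.5} = 0.
σ = (5.136 − 4.605)/(0 − (-1.645)) = 0.323.
μ = 4.605 − (-1.645)·0.323 = 5.136.
E[T] = exp(μ + σ²/2) = exp(5.136 + 0.0520) = 179 ng/mL.

E[T] ≈ 179 ng/mL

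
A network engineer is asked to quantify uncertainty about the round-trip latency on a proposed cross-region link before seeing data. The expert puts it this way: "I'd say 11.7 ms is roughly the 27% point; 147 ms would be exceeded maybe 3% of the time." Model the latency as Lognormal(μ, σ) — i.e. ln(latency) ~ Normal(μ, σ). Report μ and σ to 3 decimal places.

If T ~ Lognormal(μ,σ) then ln T ~ Normal(μ,σ), so the p-quantile of ln T is μ + z_p·σ.
ln(11.7) = 2.46 and ln(147) = 4.99; z_{0.27} = -0.6128, z_{0.97} = 1.881.
σ = (4.99 − 2.46)/(1.881 − (-0.6128)) = 1.015.
μ = 2.46 − (-0.6128)·1.015 = 3.082.

μ ≈ 3.082, σ ≈ 1.015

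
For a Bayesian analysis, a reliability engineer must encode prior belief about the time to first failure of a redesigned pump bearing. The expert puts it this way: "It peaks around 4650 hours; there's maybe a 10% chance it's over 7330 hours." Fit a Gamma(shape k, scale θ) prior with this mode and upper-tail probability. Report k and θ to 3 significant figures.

k ≈ 10.1, θ ≈ 514

Gamma(k,θ) with k>1 has mode (k−1)θ, so θ = 4650/(k−1).
Need P(X < 7330) = 0.9 with θ tied to k this way. Start at k = 2, θ = 4650: P(X<7330) ≈ 0.467.
Too low — raise k to concentrate. Iterating converges to k ≈ 10.1.
Then θ = 4650/(10.1−1) ≈ 514.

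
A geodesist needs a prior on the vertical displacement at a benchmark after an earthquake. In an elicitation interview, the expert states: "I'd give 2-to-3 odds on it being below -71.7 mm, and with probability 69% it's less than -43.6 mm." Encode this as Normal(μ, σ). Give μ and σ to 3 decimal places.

μ = -62.198, σ = 37.507

The p-quantile of Normal(μ,σ) is μ + z_p·σ, with z_{0.4} = -0.2533 and z_{0.69} = 0.4959.
Eliminate σ: μ = (z₂·x₁ − z₁·x₂)/(z₂ − z₁) = (0.4959·-71.7 − (-0.2533)·-43.6)/0.7492 = -62.198.
Then σ = (x₂ − x₁)/(z₂ − z₁) = (-43.6 − -71.7)/0.7492 = 37.507.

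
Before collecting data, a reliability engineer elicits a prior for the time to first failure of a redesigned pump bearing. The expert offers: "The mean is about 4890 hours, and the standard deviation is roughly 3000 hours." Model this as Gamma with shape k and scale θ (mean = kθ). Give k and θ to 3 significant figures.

k ≈ 2.66, θ ≈ 1840

For Gamma(k, scale θ): mean = kθ, variance = kθ², so CV = 1/√k.
CV = SD/mean = 3000/4890 = 0.6135, hence k = 1/CV² = 2.66.
Then θ = mean/k = 4890/2.66 = 1840.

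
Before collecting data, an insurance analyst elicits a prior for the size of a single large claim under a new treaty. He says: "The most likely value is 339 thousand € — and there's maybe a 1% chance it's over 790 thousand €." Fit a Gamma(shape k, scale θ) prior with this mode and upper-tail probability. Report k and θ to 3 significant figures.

Gamma(k,θ) with k>1 has mode (k−1)θ, so θ = 339/(k−1).
Need P(X < 790) = 0.99 with θ tied to k this way. Start at k = 2, θ = 339: P(X<790) ≈ 0.676.
Too low — raise k to concentrate. Iterating converges to k ≈ 7.66.
Then θ = 339/(7.66−1) ≈ 50.9.

k ≈ 7.66, θ ≈ 50.9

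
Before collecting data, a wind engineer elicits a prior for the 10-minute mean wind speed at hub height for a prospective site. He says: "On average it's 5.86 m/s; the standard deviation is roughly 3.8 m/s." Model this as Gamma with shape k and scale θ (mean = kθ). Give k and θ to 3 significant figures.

For Gamma(k, scale θ): mean = kθ, variance = kθ², so CV = 1/√k.
CV = SD/mean = 3.8/5.86 = 0.6485, hence k = 1/CV² = 2.38.
Then θ = mean/k = 5.86/2.38 = 2.46.

k ≈ 2.38, θ ≈ 2.46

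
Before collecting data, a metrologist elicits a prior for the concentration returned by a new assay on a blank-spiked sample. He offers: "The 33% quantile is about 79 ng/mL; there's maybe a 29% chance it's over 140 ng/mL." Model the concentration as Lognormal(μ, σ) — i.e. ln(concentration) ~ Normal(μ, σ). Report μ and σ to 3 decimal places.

If T ~ Lognormal(μ,σ) then ln T ~ Normal(μ,σ), so the p-quantile of ln T is μ + z_p·σ.
ln(79) = 4.369 and ln(140) = 4.942; z_{0.33} = -0.4399, z_{0.71} = 0.5534.
σ = (4.942 − 4.369)/(0.5534 − (-0.4399)) = 0.576.
μ = 4.369 − (-0.4399)·0.576 = 4.623.

μ ≈ 4.623, σ ≈ 0.576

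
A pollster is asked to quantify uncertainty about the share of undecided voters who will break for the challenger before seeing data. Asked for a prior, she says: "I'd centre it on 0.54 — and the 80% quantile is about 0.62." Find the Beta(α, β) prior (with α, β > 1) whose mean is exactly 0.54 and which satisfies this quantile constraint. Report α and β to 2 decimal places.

With mean 0.54 fixed, write α = 0.54s, β = 0.46s where s = α+β.
Need P(θ < 0.62) = 0.8 under Beta(0.54s, 0.46s). Normal approximation: (q−m)/√(m(1−m)/s) ≈ z_{0.8} = 0.842, so s ≈ 0.54·0.46·(0.842)²/(0.62−0.54)² = 27.5.
At s = 27.5: P(θ<0.62) ≈ 0.799. Adjusting to match 0.8 gives s ≈ 27.81.
So α = 0.54·27.81 ≈ 15.01, β = 0.46·27.81 ≈ 12.79.

α ≈ 15.01, β ≈ 12.79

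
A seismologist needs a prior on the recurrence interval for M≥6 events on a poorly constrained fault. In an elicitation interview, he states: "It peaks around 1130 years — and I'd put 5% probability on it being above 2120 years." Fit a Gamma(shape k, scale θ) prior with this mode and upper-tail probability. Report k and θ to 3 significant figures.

Gamma(k,θ) with k>1 has mode (k−1)θ, so θ = 1130/(k−1).
Need P(X < 2120) = 0.95 with θ tied to k this way. Start at k = 2, θ = 1130: P(X<2120) ≈ 0.559.
Too low — raise k to concentrate. Iterating converges to k ≈ 8.03.
Then θ = 1130/(8.03−1) ≈ 161.

k ≈ 8.03, θ ≈ 161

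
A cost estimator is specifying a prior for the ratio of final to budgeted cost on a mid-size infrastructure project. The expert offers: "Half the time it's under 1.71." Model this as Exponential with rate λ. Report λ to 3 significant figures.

Exponential median = ln 2 / λ, so λ = ln 2 / 1.71 = 0.405.

λ ≈ 0.405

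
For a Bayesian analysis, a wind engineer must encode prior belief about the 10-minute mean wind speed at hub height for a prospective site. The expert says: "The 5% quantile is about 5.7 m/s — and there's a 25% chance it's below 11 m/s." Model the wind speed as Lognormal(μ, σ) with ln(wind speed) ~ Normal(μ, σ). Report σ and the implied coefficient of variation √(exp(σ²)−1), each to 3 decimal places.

σ ≈ 0.678, CV ≈ 0.763

If T ~ Lognormal(μ,σ) then ln T ~ Normal(μ,σ), so the p-quantile of ln T is μ + z_p·σ.
ln(5.7) = 1.74 and ln(11) = 2.398; z_{0.05} = -1.645, z_{0.25} = -0.6745.
σ = (2.398 − 1.74)/(-0.6745 − (-1.645)) = 0.678.
μ = 1.74 − (-1.645)·0.678 = 2.855.
CV = √(exp(σ²)−1) = √(exp(0.4590)−1) = 0.763.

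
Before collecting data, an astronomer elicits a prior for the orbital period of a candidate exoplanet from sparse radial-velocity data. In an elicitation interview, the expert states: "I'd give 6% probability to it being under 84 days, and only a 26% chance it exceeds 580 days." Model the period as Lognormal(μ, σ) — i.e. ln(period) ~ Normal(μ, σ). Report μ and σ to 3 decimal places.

μ ≈ 5.798, σ ≈ 0.879

If T ~ Lognormal(μ,σ) then ln T ~ Normal(μ,σ), so the p-quantile of ln T is μ + z_p·σ.
ln(84) = 4.431 and ln(580) = 6.363; z_{0.06} = -1.555, z_{0.74} = 0.6433.
σ = (6.363 − 4.431)/(0.6433 − (-1.555)) = 0.879.
μ = 4.431 − (-1.555)·0.879 = 5.798.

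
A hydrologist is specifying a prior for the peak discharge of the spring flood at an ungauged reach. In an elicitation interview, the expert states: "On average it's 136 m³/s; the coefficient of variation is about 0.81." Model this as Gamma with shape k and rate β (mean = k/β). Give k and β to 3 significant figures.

For Gamma(k, rate β): mean = k/β, variance = k/β², so CV = 1/√k.
CV = 0.81, hence k = 1/CV² = 1.52.
Then β = k/mean = 1.52/136 = 0.0112.

k ≈ 1.52, β ≈ 0.0112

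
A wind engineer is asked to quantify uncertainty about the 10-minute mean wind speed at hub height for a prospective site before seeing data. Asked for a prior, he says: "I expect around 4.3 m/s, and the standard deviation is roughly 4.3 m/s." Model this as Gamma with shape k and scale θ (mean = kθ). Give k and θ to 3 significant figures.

k ≈ 1, θ ≈ 4.3

For Gamma(k, scale θ): mean = kθ, variance = kθ², so CV = 1/√k.
CV = SD/mean = 4.3/4.3 = 1, hence k = 1/CV² = 1.
Then θ = mean/k = 4.3/1 = 4.3.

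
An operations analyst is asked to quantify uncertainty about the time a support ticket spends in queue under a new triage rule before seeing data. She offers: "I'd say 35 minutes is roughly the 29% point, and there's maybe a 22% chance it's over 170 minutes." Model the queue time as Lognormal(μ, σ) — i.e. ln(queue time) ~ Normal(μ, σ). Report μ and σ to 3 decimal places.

If T ~ Lognormal(μ,σ) then ln T ~ Normal(μ,σ), so the p-quantile of ln T is μ + z_p·σ.
ln(35) = 3.555 and ln(170) = 5.136; z_{0.29} = -0.5534, z_{0.78} = 0.7722.
σ = (5.136 − 3.555)/(0.7722 − (-0.5534)) = 1.192.
μ = 3.555 − (-0.5534)·1.192 = 4.215.

μ ≈ 4.215, σ ≈ 1.192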